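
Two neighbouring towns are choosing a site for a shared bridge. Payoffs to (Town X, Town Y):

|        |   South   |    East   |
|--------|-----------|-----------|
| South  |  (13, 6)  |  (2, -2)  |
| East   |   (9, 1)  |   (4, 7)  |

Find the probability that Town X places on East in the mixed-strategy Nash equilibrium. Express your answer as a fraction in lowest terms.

4/7

Town X's mix p on South must make Town Y indifferent between South and East.
Town Y's payoff from South: 6p + 1(1−p). From East: (-2)p + 7(1−p).
Set equal: 8p = 6(1−p) → p = 6/14 = 3/7.
Probability on East is 1 − 3/7 = 4/7.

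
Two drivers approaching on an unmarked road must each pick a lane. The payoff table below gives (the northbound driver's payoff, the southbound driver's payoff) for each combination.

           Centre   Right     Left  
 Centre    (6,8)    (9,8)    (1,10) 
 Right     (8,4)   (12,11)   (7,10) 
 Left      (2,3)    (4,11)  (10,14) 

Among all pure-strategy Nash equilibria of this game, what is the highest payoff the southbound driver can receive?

14

Both Right is a pure NE (the northbound driver: 12 ≥ 9; the southbound driver: 11 ≥ 10). The southbound driver gets 11.
Both Left is a pure NE (the northbound driver: 10 ≥ 7; the southbound driver: 14 ≥ 11). The southbound driver gets 14.
Every other cell has a profitable deviation for at least one player. Highest of {11, 14} is 14.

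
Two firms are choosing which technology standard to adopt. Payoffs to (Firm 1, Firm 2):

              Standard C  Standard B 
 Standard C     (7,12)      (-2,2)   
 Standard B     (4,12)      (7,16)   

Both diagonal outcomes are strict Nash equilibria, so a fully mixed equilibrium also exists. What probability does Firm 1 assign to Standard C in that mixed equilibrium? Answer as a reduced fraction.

Firm 1's mix p on Standard C must make Firm 2 indifferent between Standard C and Standard B.
Firm 2's payoff from Standard C: 12p + 12(1−p). From Standard B: 2p + 16(1−p).
Set equal: 10p = 4(1−p) → p = 4/14 = 2/7.

2/7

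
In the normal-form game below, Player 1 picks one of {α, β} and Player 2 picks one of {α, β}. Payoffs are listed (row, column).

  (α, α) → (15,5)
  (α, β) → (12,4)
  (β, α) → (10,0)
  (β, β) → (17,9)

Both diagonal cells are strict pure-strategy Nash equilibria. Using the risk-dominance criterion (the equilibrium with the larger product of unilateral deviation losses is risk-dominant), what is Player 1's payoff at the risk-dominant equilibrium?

At both α: Player 1 loses 15 − 10 = 5 by deviating; Player 2 loses 5 − 4 = 1. Product = 5·1 = 5.
At both β: Player 1 loses 17 − 12 = 5 by deviating; Player 2 loses 9 − 0 = 9. Product = 5·9 = 45.
45 > 5, so both β is risk-dominant. Player 1's payoff there is 17.

17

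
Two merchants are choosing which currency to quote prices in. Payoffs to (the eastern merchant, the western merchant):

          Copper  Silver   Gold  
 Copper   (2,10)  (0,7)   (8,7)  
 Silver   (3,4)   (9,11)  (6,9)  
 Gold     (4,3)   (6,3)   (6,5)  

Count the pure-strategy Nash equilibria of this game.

Both Silver: the eastern merchant gets 9 (best alternative 6); the western merchant gets 11 (best alternative 9). Neither deviates — NE.
Both Copper is not a NE: the eastern merchant would switch to Gold (4 > 2).
No other cell survives both best-response checks, so there is 1 pure NE.

1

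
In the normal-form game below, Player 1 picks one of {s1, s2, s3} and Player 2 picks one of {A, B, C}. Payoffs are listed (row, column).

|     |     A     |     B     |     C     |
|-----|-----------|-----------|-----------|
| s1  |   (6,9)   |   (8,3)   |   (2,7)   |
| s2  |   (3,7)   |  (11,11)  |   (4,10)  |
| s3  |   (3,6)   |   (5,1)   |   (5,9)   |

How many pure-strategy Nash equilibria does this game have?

(s1, A): Player 1 gets 6 (best alternative 3); Player 2 gets 9 (best alternative 7). Neither deviates — NE.
(s2, B): Player 1 gets 11 (best alternative 8); Player 2 gets 11 (best alternative 10). Neither deviates — NE.
(s3, C): Player 1 gets 5 (best alternative 4); Player 2 gets 9 (best alternative 6). Neither deviates — NE.
(s2, C) is not a NE: Player 1 would switch to s3 (5 > 4).
No other cell survives both best-response checks, so there are 3 pure NE.

3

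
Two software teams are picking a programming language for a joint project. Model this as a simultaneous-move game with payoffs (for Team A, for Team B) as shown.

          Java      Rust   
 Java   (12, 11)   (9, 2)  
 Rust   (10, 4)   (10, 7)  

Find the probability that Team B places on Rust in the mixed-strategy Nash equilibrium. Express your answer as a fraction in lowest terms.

Team B's mix q on Java must make Team A indifferent between Java and Rust.
Team A's payoff from Java: 12q + 9(1−q). From Rust: 10q + 10(1−q).
Set equal: 2q = 1(1−q) → q = 1/3.
Probability on Rust is 1 − 1/3 = 2/3.

2/3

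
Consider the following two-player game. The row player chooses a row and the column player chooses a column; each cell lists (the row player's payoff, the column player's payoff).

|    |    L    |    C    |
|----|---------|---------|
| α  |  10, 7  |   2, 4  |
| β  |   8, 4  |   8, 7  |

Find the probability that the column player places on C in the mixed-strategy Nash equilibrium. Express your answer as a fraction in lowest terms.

The column player's mix q on L must make the row player indifferent between α and β.
The row player's payoff from α: 10q + 2(1−q). From β: 8q + 8(1−q).
Set equal: 2q = 6(1−q) → q = 6/8 = 3/4.
Probability on C is 1 − 3/4 = 1/4.

1/4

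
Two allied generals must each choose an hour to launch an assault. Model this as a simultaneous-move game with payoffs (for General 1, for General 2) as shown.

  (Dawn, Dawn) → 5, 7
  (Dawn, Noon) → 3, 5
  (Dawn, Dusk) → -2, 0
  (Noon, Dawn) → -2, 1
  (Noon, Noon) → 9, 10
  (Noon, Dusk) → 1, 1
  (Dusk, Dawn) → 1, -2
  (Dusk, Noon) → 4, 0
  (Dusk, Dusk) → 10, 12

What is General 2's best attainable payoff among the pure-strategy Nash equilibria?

12

Both Dawn is a pure NE (General 1: 5 ≥ 1; General 2: 7 ≥ 5). General 2 gets 7.
Both Noon is a pure NE (General 1: 9 ≥ 4; General 2: 10 ≥ 1). General 2 gets 10.
Both Dusk is a pure NE (General 1: 10 ≥ 1; General 2: 12 ≥ 0). General 2 gets 12.
Every other cell has a profitable deviation for at least one player. Highest of {7, 10, 12} is 12.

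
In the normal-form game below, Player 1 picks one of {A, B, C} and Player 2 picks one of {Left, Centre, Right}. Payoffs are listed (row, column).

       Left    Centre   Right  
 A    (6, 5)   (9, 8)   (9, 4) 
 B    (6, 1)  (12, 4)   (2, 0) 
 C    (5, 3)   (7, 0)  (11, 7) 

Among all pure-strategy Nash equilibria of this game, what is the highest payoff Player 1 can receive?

12

(B, Centre) is a pure NE (Player 1: 12 ≥ 9; Player 2: 4 ≥ 1). Player 1 gets 12.
(C, Right) is a pure NE (Player 1: 11 ≥ 9; Player 2: 7 ≥ 3). Player 1 gets 11.
Every other cell has a profitable deviation for at least one player. Highest of {12, 11} is 12.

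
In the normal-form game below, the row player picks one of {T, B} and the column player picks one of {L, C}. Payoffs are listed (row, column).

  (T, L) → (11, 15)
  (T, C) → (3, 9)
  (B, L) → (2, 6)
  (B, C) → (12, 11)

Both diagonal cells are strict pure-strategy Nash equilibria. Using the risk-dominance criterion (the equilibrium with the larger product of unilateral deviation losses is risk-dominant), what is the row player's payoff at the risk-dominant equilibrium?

At (T, L): the row player loses 11 − 2 = 9 by deviating; the column player loses 15 − 9 = 6. Product = 9·6 = 54.
At (B, C): the row player loses 12 − 3 = 9 by deviating; the column player loses 11 − 6 = 5. Product = 9·5 = 45.
54 > 45, so (T, L) is risk-dominant. The row player's payoff there is 11.

11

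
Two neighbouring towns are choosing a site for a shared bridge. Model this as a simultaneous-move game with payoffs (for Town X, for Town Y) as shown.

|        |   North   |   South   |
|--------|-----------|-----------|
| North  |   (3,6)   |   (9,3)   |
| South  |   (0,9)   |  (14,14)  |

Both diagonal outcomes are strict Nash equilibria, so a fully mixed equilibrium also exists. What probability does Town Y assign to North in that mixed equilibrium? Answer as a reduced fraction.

Town Y's mix q on North must make Town X indifferent between North and South.
Town X's payoff from North: 3q + 9(1−q). From South: 0q + 14(1−q).
Set equal: 3q = 5(1−q) → q = 5/8.

5/8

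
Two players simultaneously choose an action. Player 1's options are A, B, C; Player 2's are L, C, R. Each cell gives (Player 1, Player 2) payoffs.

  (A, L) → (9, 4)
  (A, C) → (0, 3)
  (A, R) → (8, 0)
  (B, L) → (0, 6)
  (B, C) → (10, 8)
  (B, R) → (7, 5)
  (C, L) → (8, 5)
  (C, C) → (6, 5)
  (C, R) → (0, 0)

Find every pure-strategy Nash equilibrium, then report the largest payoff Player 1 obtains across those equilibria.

10

(A, L) is a pure NE (Player 1: 9 ≥ 8; Player 2: 4 ≥ 3). Player 1 gets 9.
(B, C) is a pure NE (Player 1: 10 ≥ 6; Player 2: 8 ≥ 6). Player 1 gets 10.
Every other cell has a profitable deviation for at least one player. Highest of {9, 10} is 10.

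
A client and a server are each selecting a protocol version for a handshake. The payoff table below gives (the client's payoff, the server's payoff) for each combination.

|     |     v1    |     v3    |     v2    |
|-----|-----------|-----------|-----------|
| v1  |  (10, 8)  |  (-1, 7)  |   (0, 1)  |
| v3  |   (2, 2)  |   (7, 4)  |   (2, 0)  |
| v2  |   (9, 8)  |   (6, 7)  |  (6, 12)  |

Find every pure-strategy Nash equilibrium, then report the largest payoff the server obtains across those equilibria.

12

Both v1 is a pure NE (the client: 10 ≥ 9; the server: 8 ≥ 7). The server gets 8.
Both v3 is a pure NE (the client: 7 ≥ 6; the server: 4 ≥ 2). The server gets 4.
Both v2 is a pure NE (the client: 6 ≥ 2; the server: 12 ≥ 8). The server gets 12.
Every other cell has a profitable deviation for at least one player. Highest of {8, 4, 12} is 12.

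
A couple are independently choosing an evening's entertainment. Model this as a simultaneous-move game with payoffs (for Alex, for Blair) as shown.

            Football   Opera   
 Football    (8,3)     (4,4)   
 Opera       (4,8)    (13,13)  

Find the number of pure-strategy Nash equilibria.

Both Opera: Alex gets 13 (best alternative 4); Blair gets 13 (best alternative 8). Neither deviates — NE.
Both Football is not a NE: Blair would switch to Opera (4 > 3).
No other cell survives both best-response checks, so there is 1 pure NE.

1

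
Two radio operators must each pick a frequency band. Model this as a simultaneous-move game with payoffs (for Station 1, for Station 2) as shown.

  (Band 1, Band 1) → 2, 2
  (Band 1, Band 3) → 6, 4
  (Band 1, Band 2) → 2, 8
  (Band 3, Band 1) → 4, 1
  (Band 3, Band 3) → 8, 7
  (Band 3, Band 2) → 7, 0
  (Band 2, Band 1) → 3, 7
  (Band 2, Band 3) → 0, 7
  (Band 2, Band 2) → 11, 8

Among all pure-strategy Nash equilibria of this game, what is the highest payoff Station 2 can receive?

8

Both Band 3 is a pure NE (Station 1: 8 ≥ 6; Station 2: 7 ≥ 1). Station 2 gets 7.
Both Band 2 is a pure NE (Station 1: 11 ≥ 7; Station 2: 8 ≥ 7). Station 2 gets 8.
Every other cell has a profitable deviation for at least one player. Highest of {7, 8} is 8.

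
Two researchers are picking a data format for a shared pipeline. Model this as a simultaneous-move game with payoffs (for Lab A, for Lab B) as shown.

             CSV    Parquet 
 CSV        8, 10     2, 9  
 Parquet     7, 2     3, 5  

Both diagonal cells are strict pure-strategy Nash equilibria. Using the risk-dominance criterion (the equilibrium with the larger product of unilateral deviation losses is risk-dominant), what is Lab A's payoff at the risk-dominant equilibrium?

3

At both CSV: Lab A loses 8 − 7 = 1 by deviating; Lab B loses 10 − 9 = 1. Product = 1·1 = 1.
At both Parquet: Lab A loses 3 − 2 = 1 by deviating; Lab B loses 5 − 2 = 3. Product = 1·3 = 3.
3 > 1, so both Parquet is risk-dominant. Lab A's payoff there is 3.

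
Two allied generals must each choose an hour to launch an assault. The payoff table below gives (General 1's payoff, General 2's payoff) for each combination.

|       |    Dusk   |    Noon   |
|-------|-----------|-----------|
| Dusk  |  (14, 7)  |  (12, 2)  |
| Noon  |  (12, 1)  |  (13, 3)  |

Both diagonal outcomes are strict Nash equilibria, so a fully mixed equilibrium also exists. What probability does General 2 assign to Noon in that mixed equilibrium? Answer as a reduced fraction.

2/3

General 2's mix q on Dusk must make General 1 indifferent between Dusk and Noon.
General 1's payoff from Dusk: 14q + 12(1−q). From Noon: 12q + 13(1−q).
Set equal: 2q = 1(1−q) → q = 1/3.
Probability on Noon is 1 − 1/3 = 2/3.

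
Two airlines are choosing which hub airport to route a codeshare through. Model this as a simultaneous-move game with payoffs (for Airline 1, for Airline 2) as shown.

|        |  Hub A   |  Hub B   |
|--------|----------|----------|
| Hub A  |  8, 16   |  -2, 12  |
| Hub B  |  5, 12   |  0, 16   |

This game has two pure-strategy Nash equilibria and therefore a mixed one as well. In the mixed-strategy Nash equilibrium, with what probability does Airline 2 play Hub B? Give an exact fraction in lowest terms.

3/5

Airline 2's mix q on Hub A must make Airline 1 indifferent between Hub A and Hub B.
Airline 1's payoff from Hub A: 8q + (-2)(1−q). From Hub B: 5q + 0(1−q).
Set equal: 3q = 2(1−q) → q = 2/5.
Probability on Hub B is 1 − 2/5 = 3/5.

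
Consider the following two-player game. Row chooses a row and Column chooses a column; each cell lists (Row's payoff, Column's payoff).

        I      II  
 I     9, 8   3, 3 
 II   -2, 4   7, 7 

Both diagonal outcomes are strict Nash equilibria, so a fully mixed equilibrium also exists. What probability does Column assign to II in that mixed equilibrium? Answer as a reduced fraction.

Column's mix q on I must make Row indifferent between I and II.
Row's payoff from I: 9q + 3(1−q). From II: (-2)q + 7(1−q).
Set equal: 11q = 4(1−q) → q = 4/15.
Probability on II is 1 − 4/15 = 11/15.

11/15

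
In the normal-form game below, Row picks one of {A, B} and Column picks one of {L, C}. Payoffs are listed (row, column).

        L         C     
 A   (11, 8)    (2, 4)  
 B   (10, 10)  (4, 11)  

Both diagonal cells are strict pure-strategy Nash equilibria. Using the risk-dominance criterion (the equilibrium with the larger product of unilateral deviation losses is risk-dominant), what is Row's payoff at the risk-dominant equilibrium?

At (A, L): Row loses 11 − 10 = 1 by deviating; Column loses 8 − 4 = 4. Product = 1·4 = 4.
At (B, C): Row loses 4 − 2 = 2 by deviating; Column loses 11 − 10 = 1. Product = 2·1 = 2.
4 > 2, so (A, L) is risk-dominant. Row's payoff there is 11.

11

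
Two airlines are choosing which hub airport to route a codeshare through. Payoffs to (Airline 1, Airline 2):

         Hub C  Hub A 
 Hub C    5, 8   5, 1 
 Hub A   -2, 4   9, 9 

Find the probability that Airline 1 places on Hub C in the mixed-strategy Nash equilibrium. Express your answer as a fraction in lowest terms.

Airline 1's mix p on Hub C must make Airline 2 indifferent between Hub C and Hub A.
Airline 2's payoff from Hub C: 8p + 4(1−p). From Hub A: 1p + 9(1−p).
Set equal: 7p = 5(1−p) → p = 5/12.

5/12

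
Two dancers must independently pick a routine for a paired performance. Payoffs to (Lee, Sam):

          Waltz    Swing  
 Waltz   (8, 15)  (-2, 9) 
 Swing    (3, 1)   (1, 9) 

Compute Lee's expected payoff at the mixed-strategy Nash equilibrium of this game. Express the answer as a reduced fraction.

Sam mixes with probability q on Waltz, chosen so Lee is indifferent: 8q + (-2)(1−q) = 3q + 1(1−q) gives q = 3/8.
Lee's expected payoff (from either row, since indifferent) is 8·3/8 + (-2)·5/8 = 7/4.

7/4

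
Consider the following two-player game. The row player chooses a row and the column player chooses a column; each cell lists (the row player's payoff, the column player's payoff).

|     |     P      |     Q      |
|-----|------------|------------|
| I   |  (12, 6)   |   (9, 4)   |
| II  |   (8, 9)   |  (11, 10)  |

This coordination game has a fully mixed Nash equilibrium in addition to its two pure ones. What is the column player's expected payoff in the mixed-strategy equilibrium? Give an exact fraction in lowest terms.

8

The row player mixes with probability p on I, chosen so the column player is indifferent: 6p + 9(1−p) = 4p + 10(1−p) gives p = 1/3.
The column player's expected payoff is 6·1/3 + 9·2/3 = 8.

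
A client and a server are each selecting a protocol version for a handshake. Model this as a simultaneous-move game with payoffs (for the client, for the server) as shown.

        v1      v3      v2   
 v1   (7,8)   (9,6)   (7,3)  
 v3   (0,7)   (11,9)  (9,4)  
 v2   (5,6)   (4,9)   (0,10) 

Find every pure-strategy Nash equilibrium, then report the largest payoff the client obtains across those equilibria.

Both v1 is a pure NE (the client: 7 ≥ 5; the server: 8 ≥ 6). The client gets 7.
Both v3 is a pure NE (the client: 11 ≥ 9; the server: 9 ≥ 7). The client gets 11.
Every other cell has a profitable deviation for at least one player. Highest of {7, 11} is 11.

11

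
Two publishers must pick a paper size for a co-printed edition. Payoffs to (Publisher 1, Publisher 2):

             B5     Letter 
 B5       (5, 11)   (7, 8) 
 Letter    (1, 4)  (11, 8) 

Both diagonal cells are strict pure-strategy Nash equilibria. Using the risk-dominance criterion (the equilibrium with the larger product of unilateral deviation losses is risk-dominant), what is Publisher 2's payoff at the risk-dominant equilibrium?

8

At both B5: Publisher 1 loses 5 − 1 = 4 by deviating; Publisher 2 loses 11 − 8 = 3. Product = 4·3 = 12.
At both Letter: Publisher 1 loses 11 − 7 = 4 by deviating; Publisher 2 loses 8 − 4 = 4. Product = 4·4 = 16.
16 > 12, so both Letter is risk-dominant. Publisher 2's payoff there is 8.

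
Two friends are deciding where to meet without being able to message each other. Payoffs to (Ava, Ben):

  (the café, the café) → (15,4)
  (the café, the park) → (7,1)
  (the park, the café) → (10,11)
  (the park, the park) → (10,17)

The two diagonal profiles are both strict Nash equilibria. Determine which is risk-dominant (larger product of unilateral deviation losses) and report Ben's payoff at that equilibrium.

17

At both the café: Ava loses 15 − 10 = 5 by deviating; Ben loses 4 − 1 = 3. Product = 5·3 = 15.
At both the park: Ava loses 10 − 7 = 3 by deviating; Ben loses 17 − 11 = 6. Product = 3·6 = 18.
18 > 15, so both the park is risk-dominant. Ben's payoff there is 17.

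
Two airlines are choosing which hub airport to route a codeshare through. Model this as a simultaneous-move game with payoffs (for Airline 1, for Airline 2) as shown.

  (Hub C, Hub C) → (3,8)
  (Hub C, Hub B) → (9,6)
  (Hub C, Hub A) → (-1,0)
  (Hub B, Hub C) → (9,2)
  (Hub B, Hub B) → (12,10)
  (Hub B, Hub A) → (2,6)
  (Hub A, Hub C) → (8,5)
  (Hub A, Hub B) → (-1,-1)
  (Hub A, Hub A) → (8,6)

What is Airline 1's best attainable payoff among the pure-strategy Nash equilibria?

12

Both Hub B is a pure NE (Airline 1: 12 ≥ 9; Airline 2: 10 ≥ 6). Airline 1 gets 12.
Both Hub A is a pure NE (Airline 1: 8 ≥ 2; Airline 2: 6 ≥ 5). Airline 1 gets 8.
Every other cell has a profitable deviation for at least one player. Highest of {12, 8} is 12.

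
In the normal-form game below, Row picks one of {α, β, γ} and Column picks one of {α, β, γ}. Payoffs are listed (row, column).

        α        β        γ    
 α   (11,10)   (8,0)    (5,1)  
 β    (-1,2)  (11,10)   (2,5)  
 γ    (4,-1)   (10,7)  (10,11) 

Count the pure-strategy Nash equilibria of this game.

Both α: Row gets 11 (best alternative 4); Column gets 10 (best alternative 1). Neither deviates — NE.
Both β: Row gets 11 (best alternative 10); Column gets 10 (best alternative 5). Neither deviates — NE.
Both γ: Row gets 10 (best alternative 5); Column gets 11 (best alternative 7). Neither deviates — NE.
(β, γ) is not a NE: Row would switch to γ (10 > 2).
No other cell survives both best-response checks, so there are 3 pure NE.

3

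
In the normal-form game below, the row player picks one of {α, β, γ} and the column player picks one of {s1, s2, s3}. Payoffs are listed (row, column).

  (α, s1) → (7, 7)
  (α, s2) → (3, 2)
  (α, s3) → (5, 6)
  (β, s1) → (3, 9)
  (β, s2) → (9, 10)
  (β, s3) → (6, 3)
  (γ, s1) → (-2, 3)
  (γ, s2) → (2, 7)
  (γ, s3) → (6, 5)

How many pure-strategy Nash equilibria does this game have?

2

(α, s1): the row player gets 7 (best alternative 3); the column player gets 7 (best alternative 6). Neither deviates — NE.
(β, s2): the row player gets 9 (best alternative 3); the column player gets 10 (best alternative 9). Neither deviates — NE.
(γ, s3) is not a NE: the column player would switch to s2 (7 > 5).
No other cell survives both best-response checks, so there are 2 pure NE.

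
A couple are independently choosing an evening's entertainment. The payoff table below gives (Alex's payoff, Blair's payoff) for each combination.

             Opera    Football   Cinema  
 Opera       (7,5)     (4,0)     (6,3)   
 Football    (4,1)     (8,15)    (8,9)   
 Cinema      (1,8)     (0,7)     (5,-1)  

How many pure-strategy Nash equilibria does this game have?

Both Opera: Alex gets 7 (best alternative 4); Blair gets 5 (best alternative 3). Neither deviates — NE.
Both Football: Alex gets 8 (best alternative 4); Blair gets 15 (best alternative 9). Neither deviates — NE.
Both Cinema is not a NE: Alex would switch to Football (8 > 5).
No other cell survives both best-response checks, so there are 2 pure NE.

2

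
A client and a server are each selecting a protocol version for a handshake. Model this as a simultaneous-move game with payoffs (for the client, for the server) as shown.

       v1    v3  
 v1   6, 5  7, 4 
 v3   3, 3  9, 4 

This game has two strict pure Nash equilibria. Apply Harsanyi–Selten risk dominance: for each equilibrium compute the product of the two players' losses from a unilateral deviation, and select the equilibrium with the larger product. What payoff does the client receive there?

At both v1: the client loses 6 − 3 = 3 by deviating; the server loses 5 − 4 = 1. Product = 3·1 = 3.
At both v3: the client loses 9 − 7 = 2 by deviating; the server loses 4 − 3 = 1. Product = 2·1 = 2.
3 > 2, so both v1 is risk-dominant. The client's payoff there is 6.

6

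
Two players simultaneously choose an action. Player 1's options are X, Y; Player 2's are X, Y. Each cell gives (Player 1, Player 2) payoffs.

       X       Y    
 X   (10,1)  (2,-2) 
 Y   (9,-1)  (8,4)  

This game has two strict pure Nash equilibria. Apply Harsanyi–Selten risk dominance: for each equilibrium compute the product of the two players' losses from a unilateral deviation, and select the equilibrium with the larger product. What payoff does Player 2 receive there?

At both X: Player 1 loses 10 − 9 = 1 by deviating; Player 2 loses 1 − (-2) = 3. Product = 1·3 = 3.
At both Y: Player 1 loses 8 − 2 = 6 by deviating; Player 2 loses 4 − (-1) = 5. Product = 6·5 = 30.
30 > 3, so both Y is risk-dominant. Player 2's payoff there is 4.

4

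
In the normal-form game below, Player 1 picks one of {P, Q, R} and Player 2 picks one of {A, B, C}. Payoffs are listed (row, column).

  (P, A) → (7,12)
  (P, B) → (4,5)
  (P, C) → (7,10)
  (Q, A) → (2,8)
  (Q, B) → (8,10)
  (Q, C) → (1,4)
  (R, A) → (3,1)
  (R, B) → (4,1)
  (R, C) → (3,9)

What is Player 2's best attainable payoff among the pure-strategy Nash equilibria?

(P, A) is a pure NE (Player 1: 7 ≥ 3; Player 2: 12 ≥ 10). Player 2 gets 12.
(Q, B) is a pure NE (Player 1: 8 ≥ 4; Player 2: 10 ≥ 8). Player 2 gets 10.
Every other cell has a profitable deviation for at least one player. Highest of {12, 10} is 12.

12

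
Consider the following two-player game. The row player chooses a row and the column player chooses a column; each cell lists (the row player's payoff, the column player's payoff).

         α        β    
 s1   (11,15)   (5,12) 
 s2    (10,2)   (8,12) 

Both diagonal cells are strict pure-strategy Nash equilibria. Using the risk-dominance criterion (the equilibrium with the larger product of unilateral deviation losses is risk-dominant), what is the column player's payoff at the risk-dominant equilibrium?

At (s1, α): the row player loses 11 − 10 = 1 by deviating; the column player loses 15 − 12 = 3. Product = 1·3 = 3.
At (s2, β): the row player loses 8 − 5 = 3 by deviating; the column player loses 12 − 2 = 10. Product = 3·10 = 30.
30 > 3, so (s2, β) is risk-dominant. The column player's payoff there is 12.

12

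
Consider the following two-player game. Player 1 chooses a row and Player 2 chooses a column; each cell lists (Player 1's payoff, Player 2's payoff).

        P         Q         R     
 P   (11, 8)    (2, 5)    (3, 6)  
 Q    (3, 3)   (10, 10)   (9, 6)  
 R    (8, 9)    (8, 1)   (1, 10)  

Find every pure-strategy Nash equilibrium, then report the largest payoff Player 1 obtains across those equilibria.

11

Both P is a pure NE (Player 1: 11 ≥ 8; Player 2: 8 ≥ 6). Player 1 gets 11.
Both Q is a pure NE (Player 1: 10 ≥ 8; Player 2: 10 ≥ 6). Player 1 gets 10.
Every other cell has a profitable deviation for at least one player. Highest of {11, 10} is 11.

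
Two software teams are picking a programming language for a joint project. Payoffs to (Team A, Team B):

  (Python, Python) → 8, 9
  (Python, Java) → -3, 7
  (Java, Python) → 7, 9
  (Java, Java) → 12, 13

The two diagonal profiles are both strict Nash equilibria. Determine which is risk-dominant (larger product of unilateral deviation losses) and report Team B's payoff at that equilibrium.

13

At both Python: Team A loses 8 − 7 = 1 by deviating; Team B loses 9 − 7 = 2. Product = 1·2 = 2.
At both Java: Team A loses 12 − (-3) = 15 by deviating; Team B loses 13 − 9 = 4. Product = 15·4 = 60.
60 > 2, so both Java is risk-dominant. Team B's payoff there is 13.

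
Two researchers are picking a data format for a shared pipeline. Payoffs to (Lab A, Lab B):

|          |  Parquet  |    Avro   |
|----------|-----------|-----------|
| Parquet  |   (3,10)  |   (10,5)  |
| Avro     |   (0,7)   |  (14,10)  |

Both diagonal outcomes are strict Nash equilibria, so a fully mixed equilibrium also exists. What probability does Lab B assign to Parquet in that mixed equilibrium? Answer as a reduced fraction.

4/7

Lab B's mix q on Parquet must make Lab A indifferent between Parquet and Avro.
Lab A's payoff from Parquet: 3q + 10(1−q). From Avro: 0q + 14(1−q).
Set equal: 3q = 4(1−q) → q = 4/7.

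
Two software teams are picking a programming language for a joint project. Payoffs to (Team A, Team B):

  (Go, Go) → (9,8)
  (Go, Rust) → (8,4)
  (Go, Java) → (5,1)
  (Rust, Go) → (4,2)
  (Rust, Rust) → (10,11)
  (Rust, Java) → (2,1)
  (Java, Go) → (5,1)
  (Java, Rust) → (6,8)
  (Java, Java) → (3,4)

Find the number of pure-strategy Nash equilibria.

Both Go: Team A gets 9 (best alternative 5); Team B gets 8 (best alternative 4). Neither deviates — NE.
Both Rust: Team A gets 10 (best alternative 8); Team B gets 11 (best alternative 2). Neither deviates — NE.
Both Java is not a NE: Team A would switch to Go (5 > 3).
No other cell survives both best-response checks, so there are 2 pure NE.

2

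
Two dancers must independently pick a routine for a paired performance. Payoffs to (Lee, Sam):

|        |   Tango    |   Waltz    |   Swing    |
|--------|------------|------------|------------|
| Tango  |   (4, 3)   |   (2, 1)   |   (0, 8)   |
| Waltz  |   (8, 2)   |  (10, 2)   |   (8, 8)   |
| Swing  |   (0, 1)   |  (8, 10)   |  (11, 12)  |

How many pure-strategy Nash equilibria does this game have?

1

Both Swing: Lee gets 11 (best alternative 8); Sam gets 12 (best alternative 10). Neither deviates — NE.
Both Tango is not a NE: Lee would switch to Waltz (8 > 4).
No other cell survives both best-response checks, so there is 1 pure NE.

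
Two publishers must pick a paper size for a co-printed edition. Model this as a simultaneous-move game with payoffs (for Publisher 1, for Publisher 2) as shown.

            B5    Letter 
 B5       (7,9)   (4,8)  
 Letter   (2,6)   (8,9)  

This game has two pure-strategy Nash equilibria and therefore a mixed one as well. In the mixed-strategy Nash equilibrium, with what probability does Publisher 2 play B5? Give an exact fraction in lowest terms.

Publisher 2's mix q on B5 must make Publisher 1 indifferent between B5 and Letter.
Publisher 1's payoff from B5: 7q + 4(1−q). From Letter: 2q + 8(1−q).
Set equal: 5q = 4(1−q) → q = 4/9.

4/9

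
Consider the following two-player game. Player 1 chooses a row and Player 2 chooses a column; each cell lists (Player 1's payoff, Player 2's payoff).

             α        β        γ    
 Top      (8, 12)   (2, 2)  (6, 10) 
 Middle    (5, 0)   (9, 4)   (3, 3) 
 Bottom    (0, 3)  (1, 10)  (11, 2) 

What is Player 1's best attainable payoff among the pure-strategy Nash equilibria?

9

(Top, α) is a pure NE (Player 1: 8 ≥ 5; Player 2: 12 ≥ 10). Player 1 gets 8.
(Middle, β) is a pure NE (Player 1: 9 ≥ 2; Player 2: 4 ≥ 3). Player 1 gets 9.
Every other cell has a profitable deviation for at least one player. Highest of {8, 9} is 9.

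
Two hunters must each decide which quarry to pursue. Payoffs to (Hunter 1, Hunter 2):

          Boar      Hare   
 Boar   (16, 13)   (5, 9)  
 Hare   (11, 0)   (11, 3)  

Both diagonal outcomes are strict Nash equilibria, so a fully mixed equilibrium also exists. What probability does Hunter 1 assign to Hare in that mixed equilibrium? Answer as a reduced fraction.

4/7

Hunter 1's mix p on Boar must make Hunter 2 indifferent between Boar and Hare.
Hunter 2's payoff from Boar: 13p + 0(1−p). From Hare: 9p + 3(1−p).
Set equal: 4p = 3(1−p) → p = 3/7.
Probability on Hare is 1 − 3/7 = 4/7.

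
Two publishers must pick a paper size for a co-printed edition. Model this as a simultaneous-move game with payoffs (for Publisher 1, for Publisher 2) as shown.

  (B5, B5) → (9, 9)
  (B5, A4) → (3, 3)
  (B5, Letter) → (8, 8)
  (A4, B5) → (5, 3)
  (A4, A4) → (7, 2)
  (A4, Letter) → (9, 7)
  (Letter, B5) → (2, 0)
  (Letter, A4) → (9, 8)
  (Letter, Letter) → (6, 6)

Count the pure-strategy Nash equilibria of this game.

3

Both B5: Publisher 1 gets 9 (best alternative 5); Publisher 2 gets 9 (best alternative 8). Neither deviates — NE.
(A4, Letter): Publisher 1 gets 9 (best alternative 8); Publisher 2 gets 7 (best alternative 3). Neither deviates — NE.
(Letter, A4): Publisher 1 gets 9 (best alternative 7); Publisher 2 gets 8 (best alternative 6). Neither deviates — NE.
Both A4 is not a NE: Publisher 1 would switch to Letter (9 > 7).
No other cell survives both best-response checks, so there are 3 pure NE.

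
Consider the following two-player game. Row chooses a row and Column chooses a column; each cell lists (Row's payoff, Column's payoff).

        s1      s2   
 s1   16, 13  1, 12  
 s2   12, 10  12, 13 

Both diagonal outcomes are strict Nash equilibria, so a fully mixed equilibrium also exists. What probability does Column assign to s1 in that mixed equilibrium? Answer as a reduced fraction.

Column's mix q on s1 must make Row indifferent between s1 and s2.
Row's payoff from s1: 16q + 1(1−q). From s2: 12q + 12(1−q).
Set equal: 4q = 11(1−q) → q = 11/15.

11/15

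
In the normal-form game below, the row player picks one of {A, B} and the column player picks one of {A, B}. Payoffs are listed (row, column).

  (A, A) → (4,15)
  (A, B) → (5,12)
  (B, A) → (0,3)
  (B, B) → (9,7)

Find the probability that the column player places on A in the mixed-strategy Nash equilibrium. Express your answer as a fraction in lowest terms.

The column player's mix q on A must make the row player indifferent between A and B.
The row player's payoff from A: 4q + 5(1−q). From B: 0q + 9(1−q).
Set equal: 4q = 4(1−q) → q = 4/8 = 1/2.

1/2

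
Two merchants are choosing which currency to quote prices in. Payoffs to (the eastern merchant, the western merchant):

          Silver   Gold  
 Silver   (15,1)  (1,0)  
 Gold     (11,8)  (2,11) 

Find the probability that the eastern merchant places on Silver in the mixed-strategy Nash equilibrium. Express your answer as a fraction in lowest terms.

3/4

The eastern merchant's mix p on Silver must make the western merchant indifferent between Silver and Gold.
The western merchant's payoff from Silver: 1p + 8(1−p). From Gold: 0p + 11(1−p).
Set equal: 1p = 3(1−p) → p = 3/4.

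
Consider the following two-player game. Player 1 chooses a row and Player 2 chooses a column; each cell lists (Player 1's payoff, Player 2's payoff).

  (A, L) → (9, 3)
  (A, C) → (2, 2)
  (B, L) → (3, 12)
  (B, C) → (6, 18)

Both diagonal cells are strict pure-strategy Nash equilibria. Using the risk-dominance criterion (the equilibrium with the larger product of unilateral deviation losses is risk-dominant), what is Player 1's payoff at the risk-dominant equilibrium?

At (A, L): Player 1 loses 9 − 3 = 6 by deviating; Player 2 loses 3 − 2 = 1. Product = 6·1 = 6.
At (B, C): Player 1 loses 6 − 2 = 4 by deviating; Player 2 loses 18 − 12 = 6. Product = 4·6 = 24.
24 > 6, so (B, C) is risk-dominant. Player 1's payoff there is 6.

6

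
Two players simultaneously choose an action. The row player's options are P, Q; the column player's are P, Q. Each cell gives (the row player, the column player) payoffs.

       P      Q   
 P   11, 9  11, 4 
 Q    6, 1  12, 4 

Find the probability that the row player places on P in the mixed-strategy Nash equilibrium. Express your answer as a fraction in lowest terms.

3/8

The row player's mix p on P must make the column player indifferent between P and Q.
The column player's payoff from P: 9p + 1(1−p). From Q: 4p + 4(1−p).
Set equal: 5p = 3(1−p) → p = 3/8.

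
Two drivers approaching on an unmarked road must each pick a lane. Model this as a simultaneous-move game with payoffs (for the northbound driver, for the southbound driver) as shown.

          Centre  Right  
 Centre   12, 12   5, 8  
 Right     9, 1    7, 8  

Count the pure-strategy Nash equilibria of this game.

2

Both Centre: the northbound driver gets 12 (best alternative 9); the southbound driver gets 12 (best alternative 8). Neither deviates — NE.
Both Right: the northbound driver gets 7 (best alternative 5); the southbound driver gets 8 (best alternative 1). Neither deviates — NE.
(Right, Centre) is not a NE: the northbound driver would switch to Centre (12 > 9).
No other cell survives both best-response checks, so there are 2 pure NE.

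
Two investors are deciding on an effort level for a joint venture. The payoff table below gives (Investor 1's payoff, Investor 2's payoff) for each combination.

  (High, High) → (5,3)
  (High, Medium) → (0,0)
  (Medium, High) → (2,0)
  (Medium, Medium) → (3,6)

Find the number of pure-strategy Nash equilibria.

2

Both High: Investor 1 gets 5 (best alternative 2); Investor 2 gets 3 (best alternative 0). Neither deviates — NE.
Both Medium: Investor 1 gets 3 (best alternative 0); Investor 2 gets 6 (best alternative 0). Neither deviates — NE.
(High, Medium) is not a NE: Investor 1 would switch to Medium (3 > 0).
No other cell survives both best-response checks, so there are 2 pure NE.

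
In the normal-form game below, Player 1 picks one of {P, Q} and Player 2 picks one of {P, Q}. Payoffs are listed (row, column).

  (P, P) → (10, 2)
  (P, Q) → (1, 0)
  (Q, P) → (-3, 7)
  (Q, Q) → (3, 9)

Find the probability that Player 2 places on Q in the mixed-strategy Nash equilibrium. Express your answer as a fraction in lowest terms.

Player 2's mix q on P must make Player 1 indifferent between P and Q.
Player 1's payoff from P: 10q + 1(1−q). From Q: (-3)q + 3(1−q).
Set equal: 13q = 2(1−q) → q = 2/15.
Probability on Q is 1 − 2/15 = 13/15.

13/15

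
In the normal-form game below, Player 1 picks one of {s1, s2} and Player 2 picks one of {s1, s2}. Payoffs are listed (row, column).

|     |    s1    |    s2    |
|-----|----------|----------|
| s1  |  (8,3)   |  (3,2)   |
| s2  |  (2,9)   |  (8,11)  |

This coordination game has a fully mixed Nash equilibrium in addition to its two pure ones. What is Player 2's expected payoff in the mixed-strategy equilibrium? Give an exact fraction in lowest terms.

Player 1 mixes with probability p on s1, chosen so Player 2 is indifferent: 3p + 9(1−p) = 2p + 11(1−p) gives p = 2/3.
Player 2's expected payoff is 3·2/3 + 9·1/3 = 5.

5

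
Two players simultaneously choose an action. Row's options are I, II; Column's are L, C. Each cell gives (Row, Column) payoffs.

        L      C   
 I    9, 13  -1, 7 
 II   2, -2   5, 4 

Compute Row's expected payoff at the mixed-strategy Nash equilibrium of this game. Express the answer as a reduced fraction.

Column mixes with probability q on L, chosen so Row is indifferent: 9q + (-1)(1−q) = 2q + 5(1−q) gives q = 6/13.
Row's expected payoff (from either row, since indifferent) is 9·6/13 + (-1)·7/13 = 47/13.

47/13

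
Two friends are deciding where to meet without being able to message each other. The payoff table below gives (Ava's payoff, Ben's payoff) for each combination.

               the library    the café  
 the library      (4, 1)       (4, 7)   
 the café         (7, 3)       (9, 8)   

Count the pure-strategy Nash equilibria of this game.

Both the café: Ava gets 9 (best alternative 4); Ben gets 8 (best alternative 3). Neither deviates — NE.
Both the library is not a NE: Ava would switch to the café (7 > 4).
No other cell survives both best-response checks, so there is 1 pure NE.

1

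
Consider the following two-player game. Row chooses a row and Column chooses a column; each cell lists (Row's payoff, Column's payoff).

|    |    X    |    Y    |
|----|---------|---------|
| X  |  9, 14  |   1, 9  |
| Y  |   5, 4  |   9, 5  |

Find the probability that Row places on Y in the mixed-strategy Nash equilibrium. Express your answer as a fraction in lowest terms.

5/6

Row's mix p on X must make Column indifferent between X and Y.
Column's payoff from X: 14p + 4(1−p). From Y: 9p + 5(1−p).
Set equal: 5p = 1(1−p) → p = 1/6.
Probability on Y is 1 − 1/6 = 5/6.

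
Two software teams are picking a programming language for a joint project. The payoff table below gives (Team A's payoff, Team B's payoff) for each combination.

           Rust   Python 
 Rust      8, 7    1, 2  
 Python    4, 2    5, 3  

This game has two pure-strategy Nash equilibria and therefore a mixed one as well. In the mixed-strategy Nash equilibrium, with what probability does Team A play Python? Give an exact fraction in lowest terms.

5/6

Team A's mix p on Rust must make Team B indifferent between Rust and Python.
Team B's payoff from Rust: 7p + 2(1−p). From Python: 2p + 3(1−p).
Set equal: 5p = 1(1−p) → p = 1/6.
Probability on Python is 1 − 1/6 = 5/6.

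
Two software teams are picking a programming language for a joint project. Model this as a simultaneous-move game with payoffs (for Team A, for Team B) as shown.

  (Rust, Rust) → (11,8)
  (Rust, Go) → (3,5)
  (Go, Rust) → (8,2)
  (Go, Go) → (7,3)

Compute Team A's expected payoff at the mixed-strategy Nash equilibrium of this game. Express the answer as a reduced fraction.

53/7

Team B mixes with probability q on Rust, chosen so Team A is indifferent: 11q + 3(1−q) = 8q + 7(1−q) gives q = 4/7.
Team A's expected payoff (from either row, since indifferent) is 11·4/7 + 3·3/7 = 53/7.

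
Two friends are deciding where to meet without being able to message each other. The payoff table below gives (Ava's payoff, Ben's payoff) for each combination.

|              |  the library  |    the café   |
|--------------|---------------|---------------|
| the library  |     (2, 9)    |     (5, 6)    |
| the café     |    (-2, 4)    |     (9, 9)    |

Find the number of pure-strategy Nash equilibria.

Both the library: Ava gets 2 (best alternative -2); Ben gets 9 (best alternative 6). Neither deviates — NE.
Both the café: Ava gets 9 (best alternative 5); Ben gets 9 (best alternative 4). Neither deviates — NE.
(the café, the library) is not a NE: Ava would switch to the library (2 > -2).
No other cell survives both best-response checks, so there are 2 pure NE.

2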